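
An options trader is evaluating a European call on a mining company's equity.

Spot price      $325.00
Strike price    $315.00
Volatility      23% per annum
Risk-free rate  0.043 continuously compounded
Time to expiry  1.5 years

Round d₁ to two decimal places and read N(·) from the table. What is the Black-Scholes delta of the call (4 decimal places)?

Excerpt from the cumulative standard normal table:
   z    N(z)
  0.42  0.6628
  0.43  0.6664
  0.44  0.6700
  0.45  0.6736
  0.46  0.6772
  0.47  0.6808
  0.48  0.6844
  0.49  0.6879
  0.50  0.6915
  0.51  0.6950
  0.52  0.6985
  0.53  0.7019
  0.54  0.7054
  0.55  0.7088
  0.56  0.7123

0.6844

σ√T = 0.23·√1.5 = 0.2817
d₁ = [ln(325/315) + (0.043 + ½·0.23²)·1.5] / (σ√T) = (0.0313 + 0.1042) / 0.2817 = 0.4808 ≈ 0.48
N(d₁) = N(0.48) = 0.6844
Δ_call = N(d₁) = 0.6844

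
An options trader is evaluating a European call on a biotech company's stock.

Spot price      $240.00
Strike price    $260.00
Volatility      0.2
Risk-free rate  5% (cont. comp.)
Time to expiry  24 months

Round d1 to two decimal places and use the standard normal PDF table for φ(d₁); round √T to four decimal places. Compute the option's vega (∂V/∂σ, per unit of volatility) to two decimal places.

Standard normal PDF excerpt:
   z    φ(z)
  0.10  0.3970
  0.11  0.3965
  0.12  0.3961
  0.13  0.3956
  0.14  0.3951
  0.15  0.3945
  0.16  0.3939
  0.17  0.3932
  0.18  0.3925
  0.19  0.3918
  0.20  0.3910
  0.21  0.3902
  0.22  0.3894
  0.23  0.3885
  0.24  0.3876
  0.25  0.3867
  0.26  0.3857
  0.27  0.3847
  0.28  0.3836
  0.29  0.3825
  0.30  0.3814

T = 2;  σ√T = 0.2828
d₁ = [ln(240/260) + (0.05 + ½·0.2²)·2] / (σ√T) = (-0.0800 + 0.1400) / 0.2828 = 0.2120 → 0.21
√T = √2 = 1.4142
φ(d₁) = φ(0.21) = 0.3902
vega = S·φ(d₁)·√T = 240·0.3902·1.4142 = 132.4370

132.44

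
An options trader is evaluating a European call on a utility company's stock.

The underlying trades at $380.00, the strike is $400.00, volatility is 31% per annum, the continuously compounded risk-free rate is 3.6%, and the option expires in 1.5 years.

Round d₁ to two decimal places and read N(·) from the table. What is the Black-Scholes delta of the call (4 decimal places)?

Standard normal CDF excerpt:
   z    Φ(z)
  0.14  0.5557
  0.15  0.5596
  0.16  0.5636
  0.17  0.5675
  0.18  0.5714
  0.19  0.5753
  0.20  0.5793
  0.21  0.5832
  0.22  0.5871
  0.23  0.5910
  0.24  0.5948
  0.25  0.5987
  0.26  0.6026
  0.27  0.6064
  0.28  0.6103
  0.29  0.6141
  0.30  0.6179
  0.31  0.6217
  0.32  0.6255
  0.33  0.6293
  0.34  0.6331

0.5793

σ√T = 0.31 × 1.2247 = 0.3797
ln(S/K) + (r + σ²/2)T = ln(380/400) + (0.036 + 0.31²/2)·1.5 = -0.0513 + 0.1261 = 0.0748
d₁ = 0.0748 / 0.3797 = 0.1970 which rounds to 0.20
N(d₁) = N(0.20) = 0.5793
Δ_call = N(d₁) = 0.5793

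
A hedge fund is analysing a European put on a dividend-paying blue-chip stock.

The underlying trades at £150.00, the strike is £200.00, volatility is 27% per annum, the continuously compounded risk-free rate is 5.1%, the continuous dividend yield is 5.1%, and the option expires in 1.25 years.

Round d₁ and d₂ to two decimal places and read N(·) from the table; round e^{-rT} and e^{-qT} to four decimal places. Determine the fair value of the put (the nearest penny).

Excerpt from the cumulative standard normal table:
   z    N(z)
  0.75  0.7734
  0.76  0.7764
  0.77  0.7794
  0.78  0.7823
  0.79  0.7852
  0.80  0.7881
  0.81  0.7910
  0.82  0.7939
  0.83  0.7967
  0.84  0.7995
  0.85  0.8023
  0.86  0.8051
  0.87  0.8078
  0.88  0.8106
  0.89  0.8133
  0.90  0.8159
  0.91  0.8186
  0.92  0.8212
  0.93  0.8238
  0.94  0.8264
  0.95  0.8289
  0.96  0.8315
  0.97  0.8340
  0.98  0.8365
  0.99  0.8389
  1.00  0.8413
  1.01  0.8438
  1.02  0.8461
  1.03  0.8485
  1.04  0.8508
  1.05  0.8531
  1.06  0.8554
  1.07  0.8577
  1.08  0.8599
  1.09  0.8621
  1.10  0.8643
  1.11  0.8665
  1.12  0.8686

£51.27

σ√T = 0.27 × 1.1180 = 0.3019
d₁ = [ln(150/200) + (0.051 − 0.051 + 0.27²/2)·1.25] / 0.3019 = [-0.2877 + 0.0456] / 0.3019 = -0.8021 which rounds to -0.80
d₂ = d₁ − σ√T = -0.8021 − 0.3019 = -1.1039 which rounds to -1.10
exp(−qT) = exp(−0.051·1.25) = 0.9382;  exp(−rT) = exp(−0.051·1.25) = 0.9382
N(−d₂) = N(1.10) = 0.8643;  N(−d₁) = N(0.80) = 0.7881
P = 200·0.9382·0.8643 − 150·0.9382·0.7881 = 162.1773 − 110.9093 = 51.2679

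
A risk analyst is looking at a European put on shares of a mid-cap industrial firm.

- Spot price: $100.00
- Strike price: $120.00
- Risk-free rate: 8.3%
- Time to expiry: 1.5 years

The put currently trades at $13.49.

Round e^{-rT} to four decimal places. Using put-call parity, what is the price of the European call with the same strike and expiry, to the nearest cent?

exp(−rT) = exp(−0.083·1.5) = 0.8829
Put-call parity: C − P = S − K·e^(−rT) = 100 − 120·0.8829 = 100 − 105.9480 = -5.9480
C = P + (C − P) = 13.49 + (-5.9480) = 7.5420

$7.54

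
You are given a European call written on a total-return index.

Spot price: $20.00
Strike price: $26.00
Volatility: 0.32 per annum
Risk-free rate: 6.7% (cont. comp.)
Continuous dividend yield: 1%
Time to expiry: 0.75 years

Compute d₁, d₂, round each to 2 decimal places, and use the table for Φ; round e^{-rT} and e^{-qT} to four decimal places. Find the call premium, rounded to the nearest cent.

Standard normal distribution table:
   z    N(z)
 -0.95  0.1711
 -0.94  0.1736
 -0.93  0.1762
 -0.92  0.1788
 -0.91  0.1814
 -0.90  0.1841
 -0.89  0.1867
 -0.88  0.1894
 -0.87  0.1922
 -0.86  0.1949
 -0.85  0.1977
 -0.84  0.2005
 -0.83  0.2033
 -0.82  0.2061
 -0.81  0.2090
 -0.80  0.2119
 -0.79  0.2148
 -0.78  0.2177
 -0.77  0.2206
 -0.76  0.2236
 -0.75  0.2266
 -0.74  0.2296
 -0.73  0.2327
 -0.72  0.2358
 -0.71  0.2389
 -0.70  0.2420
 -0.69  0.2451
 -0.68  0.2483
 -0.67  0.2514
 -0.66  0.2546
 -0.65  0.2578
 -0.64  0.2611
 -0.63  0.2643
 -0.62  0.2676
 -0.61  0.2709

T = 0.75;  σ√T = 0.2771
d₁ = [ln(20/26) + (0.067 − 0.01 + 0.32²/2)·0.75] / 0.2771 = [-0.2624 + 0.0811] / 0.2771 = -0.6539 ⇒ -0.65
d₂ = d₁ − σ√T = -0.6539 − 0.2771 = -0.9310 ⇒ -0.93
e^(−qT) = e^(−0.01·0.75) = 0.9925;  e^(−rT) = e^(−0.067·0.75) = 0.9510
N(d₁) = N(-0.65) = 0.2578;  N(d₂) = N(-0.93) = 0.1762
C = 20·0.9925·0.2578 − 26·0.9510·0.1762 = 5.1173 − 4.3567 = 0.7606

$0.76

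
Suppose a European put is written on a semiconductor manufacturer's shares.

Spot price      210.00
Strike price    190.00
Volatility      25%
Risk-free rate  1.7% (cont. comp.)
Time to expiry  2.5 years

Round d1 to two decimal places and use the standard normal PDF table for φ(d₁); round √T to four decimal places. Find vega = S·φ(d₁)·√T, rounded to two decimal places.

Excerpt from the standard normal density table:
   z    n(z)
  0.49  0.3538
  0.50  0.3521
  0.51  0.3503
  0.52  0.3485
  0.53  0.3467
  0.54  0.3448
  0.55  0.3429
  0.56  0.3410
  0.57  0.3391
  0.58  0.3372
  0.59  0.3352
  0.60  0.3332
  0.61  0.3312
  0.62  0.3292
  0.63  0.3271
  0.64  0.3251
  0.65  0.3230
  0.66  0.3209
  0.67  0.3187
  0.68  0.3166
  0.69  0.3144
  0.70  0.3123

T = 2.5;  σ√T = 0.3953
d₁ = [ln(210/190) + (0.017 + 0.25²/2)·2.5] / 0.3953 = [0.1001 + 0.1206] / 0.3953 = 0.5584 ≈ 0.56
√T = √2.5 = 1.5811
φ(d₁) = φ(0.56) = 0.3410
vega = S·φ(d₁)·√T = 210·0.3410·1.5811 = 113.2226

113.22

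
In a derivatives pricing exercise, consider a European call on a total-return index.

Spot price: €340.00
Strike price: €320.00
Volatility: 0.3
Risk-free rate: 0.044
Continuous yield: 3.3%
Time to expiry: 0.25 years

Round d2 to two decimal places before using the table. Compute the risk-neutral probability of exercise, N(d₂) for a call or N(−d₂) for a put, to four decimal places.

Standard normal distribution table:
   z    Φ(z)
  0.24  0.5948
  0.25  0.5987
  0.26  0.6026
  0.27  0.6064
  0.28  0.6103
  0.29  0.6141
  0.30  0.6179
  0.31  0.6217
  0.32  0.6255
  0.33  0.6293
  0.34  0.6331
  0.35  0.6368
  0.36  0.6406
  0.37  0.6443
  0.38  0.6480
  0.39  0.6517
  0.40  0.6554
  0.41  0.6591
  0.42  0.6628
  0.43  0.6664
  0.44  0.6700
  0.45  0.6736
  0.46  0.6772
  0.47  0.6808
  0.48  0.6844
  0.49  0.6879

σ√T = 0.3·√0.25 = 0.1500
ln(S/K) + (r − q + σ²/2)T = ln(340/320) + (0.044 − 0.033 + 0.3²/2)·0.25 = 0.0606 + 0.0140 = 0.0746
d₁ = 0.0746 / 0.1500 = 0.4975 which rounds to 0.50
d₂ = d₁ − σ√T = 0.4975 − 0.1500 = 0.3475 which rounds to 0.35
Risk-neutral Pr[S_T > K] = N(d₂) = N(0.35) = 0.6368

0.6368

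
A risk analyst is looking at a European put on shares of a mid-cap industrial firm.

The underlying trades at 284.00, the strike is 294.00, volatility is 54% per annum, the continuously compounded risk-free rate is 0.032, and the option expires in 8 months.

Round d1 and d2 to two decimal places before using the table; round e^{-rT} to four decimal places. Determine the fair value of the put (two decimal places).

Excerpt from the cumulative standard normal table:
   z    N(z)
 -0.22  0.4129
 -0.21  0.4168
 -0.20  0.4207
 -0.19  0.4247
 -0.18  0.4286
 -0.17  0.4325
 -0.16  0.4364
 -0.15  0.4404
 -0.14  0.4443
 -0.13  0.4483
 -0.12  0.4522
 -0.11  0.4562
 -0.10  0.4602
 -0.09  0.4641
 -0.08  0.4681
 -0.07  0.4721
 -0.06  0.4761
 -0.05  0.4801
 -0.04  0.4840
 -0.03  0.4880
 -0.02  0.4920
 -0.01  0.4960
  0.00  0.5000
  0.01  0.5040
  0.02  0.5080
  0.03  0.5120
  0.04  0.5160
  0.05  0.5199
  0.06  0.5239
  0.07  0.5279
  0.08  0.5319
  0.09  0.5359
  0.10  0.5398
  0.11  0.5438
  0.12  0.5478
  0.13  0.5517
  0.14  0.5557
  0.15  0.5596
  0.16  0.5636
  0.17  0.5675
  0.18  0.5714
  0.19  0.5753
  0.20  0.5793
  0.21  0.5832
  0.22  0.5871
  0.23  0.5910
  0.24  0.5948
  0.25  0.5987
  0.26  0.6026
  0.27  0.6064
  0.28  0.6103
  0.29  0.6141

51.69

σ√T = 0.54·√0.6667 = 0.4409
d₁ = [ln(284/294) + (0.032 + 0.54²/2)·0.6667] / 0.4409 = [-0.0346 + 0.1185] / 0.4409 = 0.1904 → 0.19
d₂ = d₁ − σ√T = 0.1904 − 0.4409 = -0.2506 → -0.25
exp(−rT) = exp(−0.032·0.6667) = 0.9789
N(−d₂) = N(0.25) = 0.5987;  N(−d₁) = N(-0.19) = 0.4247
P = 294·0.9789·0.5987 − 284·0.4247 = 172.3038 − 120.6148 = 51.6890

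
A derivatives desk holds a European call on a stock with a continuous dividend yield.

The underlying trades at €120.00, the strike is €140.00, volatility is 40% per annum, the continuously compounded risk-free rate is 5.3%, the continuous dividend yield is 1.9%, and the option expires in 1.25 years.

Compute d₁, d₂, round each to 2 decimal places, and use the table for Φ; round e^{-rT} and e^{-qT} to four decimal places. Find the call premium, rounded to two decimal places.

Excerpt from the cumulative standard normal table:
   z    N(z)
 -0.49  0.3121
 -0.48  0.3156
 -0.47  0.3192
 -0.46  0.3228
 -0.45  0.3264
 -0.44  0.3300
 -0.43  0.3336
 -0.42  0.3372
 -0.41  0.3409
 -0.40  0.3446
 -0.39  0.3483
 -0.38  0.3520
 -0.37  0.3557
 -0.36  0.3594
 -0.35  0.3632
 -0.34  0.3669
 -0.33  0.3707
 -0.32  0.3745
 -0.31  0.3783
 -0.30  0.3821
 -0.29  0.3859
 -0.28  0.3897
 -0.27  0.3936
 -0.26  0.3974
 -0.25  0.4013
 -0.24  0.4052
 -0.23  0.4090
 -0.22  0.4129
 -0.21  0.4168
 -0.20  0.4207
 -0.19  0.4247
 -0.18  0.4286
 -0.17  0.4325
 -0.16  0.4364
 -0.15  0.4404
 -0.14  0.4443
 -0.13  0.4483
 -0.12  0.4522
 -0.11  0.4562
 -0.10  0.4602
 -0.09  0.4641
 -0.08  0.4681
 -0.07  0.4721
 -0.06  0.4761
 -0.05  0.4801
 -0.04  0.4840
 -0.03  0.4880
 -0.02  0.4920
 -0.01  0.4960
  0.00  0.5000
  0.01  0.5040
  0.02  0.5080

€15.36

σ√T = 0.4 × 1.1180 = 0.4472
d₁ = [ln(120/140) + (0.053 − 0.019 + ½·0.4²)·1.25] / (σ√T) = (-0.1542 + 0.1425) / 0.4472 = -0.0261 → -0.03
d₂ = -0.0261 − 0.4472 = -0.4733 → -0.47
e^(−qT) = e^(−0.019·1.25) = 0.9765;  e^(−rT) = e^(−0.053·1.25) = 0.9359
N(d₁) = N(-0.03) = 0.4880;  N(d₂) = N(-0.47) = 0.3192
C = 120·0.9765·0.4880 − 140·0.9359·0.3192 = 57.1838 − 41.8235 = 15.3603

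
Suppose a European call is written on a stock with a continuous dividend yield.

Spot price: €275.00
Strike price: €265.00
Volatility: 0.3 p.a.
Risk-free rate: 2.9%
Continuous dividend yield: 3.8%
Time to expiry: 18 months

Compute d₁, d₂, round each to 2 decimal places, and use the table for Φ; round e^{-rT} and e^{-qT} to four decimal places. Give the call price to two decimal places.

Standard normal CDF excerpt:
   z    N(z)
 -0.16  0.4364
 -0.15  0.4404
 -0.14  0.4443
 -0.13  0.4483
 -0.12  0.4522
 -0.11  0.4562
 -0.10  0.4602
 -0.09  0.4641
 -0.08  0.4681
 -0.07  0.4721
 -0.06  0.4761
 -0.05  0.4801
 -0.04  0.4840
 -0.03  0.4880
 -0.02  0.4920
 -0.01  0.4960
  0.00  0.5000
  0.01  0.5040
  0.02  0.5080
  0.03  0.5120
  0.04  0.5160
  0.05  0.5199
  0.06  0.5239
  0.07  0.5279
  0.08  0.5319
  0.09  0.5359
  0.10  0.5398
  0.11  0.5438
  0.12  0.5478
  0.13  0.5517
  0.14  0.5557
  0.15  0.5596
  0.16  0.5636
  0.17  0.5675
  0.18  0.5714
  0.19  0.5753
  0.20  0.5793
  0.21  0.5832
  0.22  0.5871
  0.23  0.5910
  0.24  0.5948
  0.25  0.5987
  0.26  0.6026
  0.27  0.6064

€40.79

T = 1.5;  σ√T = 0.3674
ln(S/K) + (r − q + σ²/2)T = ln(275/265) + (0.029 − 0.038 + 0.3²/2)·1.5 = 0.0370 + 0.0540 = 0.0910
d₁ = 0.0910 / 0.3674 = 0.2478 ≈ 0.25
d₂ = d₁ − σ√T = 0.2478 − 0.3674 = -0.1196 ≈ -0.12
exp(−qT) = exp(−0.038·1.5) = 0.9446;  exp(−rT) = exp(−0.029·1.5) = 0.9574
C = 275·0.9446·N(0.25) − 265·0.9574·N(-0.12) = 275·0.9446·0.5987 − 265·0.9574·0.4522 = 155.5213 − 114.7281 = 40.7932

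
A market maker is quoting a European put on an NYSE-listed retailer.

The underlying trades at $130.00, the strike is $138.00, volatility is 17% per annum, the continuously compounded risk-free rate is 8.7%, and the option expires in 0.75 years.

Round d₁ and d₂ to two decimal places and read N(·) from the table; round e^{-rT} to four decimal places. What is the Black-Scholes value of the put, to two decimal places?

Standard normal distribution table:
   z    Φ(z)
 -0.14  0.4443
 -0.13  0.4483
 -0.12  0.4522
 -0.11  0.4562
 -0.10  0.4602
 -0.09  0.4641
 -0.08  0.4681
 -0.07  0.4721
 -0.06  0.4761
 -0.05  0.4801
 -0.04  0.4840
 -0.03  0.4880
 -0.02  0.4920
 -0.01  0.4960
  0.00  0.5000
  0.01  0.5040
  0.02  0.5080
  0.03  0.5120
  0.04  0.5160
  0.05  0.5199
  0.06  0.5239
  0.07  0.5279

$7.40

σ√T = 0.17 × 0.8660 = 0.1472
d₁ = [ln(130/138) + (0.087 + 0.17²/2)·0.75] / 0.1472 = [-0.0597 + 0.0761] / 0.1472 = 0.1112 which rounds to 0.11
d₂ = d₁ − σ√T = 0.1112 − 0.1472 = -0.0360 which rounds to -0.04
e^(−rT) = e^(−0.087·0.75) = 0.9368
P = 138·0.9368·N(0.04) − 130·N(-0.11) = 138·0.9368·0.5160 − 130·0.4562 = 66.7077 − 59.3060 = 7.4017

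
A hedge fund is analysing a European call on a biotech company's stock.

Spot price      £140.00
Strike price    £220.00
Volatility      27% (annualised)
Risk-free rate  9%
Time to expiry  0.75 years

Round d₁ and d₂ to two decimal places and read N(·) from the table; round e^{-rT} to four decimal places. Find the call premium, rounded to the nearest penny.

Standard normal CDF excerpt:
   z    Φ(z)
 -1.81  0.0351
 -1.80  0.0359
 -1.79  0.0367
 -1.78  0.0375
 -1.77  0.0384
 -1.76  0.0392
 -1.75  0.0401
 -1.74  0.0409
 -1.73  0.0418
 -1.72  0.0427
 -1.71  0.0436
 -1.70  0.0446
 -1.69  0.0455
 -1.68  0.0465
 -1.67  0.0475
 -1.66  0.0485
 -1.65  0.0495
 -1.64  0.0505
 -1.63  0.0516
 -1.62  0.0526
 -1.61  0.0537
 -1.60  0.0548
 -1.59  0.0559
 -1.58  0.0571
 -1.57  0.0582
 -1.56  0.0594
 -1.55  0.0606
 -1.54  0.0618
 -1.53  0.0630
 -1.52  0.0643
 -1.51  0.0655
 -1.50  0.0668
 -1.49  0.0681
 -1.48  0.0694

T = 0.75;  σ√T = 0.2338
ln(S/K) + (r + σ²/2)T = ln(140/220) + (0.09 + 0.27²/2)·0.75 = -0.4520 + 0.0948 = -0.3571
d₁ = -0.3571 / 0.2338 = -1.5274 → -1.53
d₂ = d₁ − σ√T = -1.5274 − 0.2338 = -1.7612 → -1.76
e^(−rT) = e^(−0.09·0.75) = 0.9347
N(d₁) = N(-1.53) = 0.0630;  N(d₂) = N(-1.76) = 0.0392
C = 140·0.0630 − 220·0.9347·0.0392 = 8.8200 − 8.0609 = 0.7591

£0.76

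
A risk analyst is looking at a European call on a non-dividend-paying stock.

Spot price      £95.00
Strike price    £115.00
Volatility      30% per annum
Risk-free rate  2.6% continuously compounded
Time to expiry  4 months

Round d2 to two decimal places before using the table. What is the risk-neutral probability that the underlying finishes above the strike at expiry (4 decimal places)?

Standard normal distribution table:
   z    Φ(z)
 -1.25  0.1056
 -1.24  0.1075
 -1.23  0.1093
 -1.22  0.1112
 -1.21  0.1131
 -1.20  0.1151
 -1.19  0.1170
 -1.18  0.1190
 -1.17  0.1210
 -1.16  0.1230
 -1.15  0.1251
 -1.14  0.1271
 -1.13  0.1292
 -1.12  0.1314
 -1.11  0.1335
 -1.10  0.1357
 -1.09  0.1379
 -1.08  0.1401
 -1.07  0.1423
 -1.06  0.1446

σ√T = 0.3 × 0.5774 = 0.1732
d₁ = [ln(95/115) + (0.026 + ½·0.3²)·0.3333] / (σ√T) = (-0.1911 + 0.0237) / 0.1732 = -0.9664 ⇒ -0.97
d₂ = -0.9664 − 0.1732 = -1.1396 ⇒ -1.14
Risk-neutral Pr[S_T > K] = N(d₂) = N(-1.14) = 0.1271

0.1271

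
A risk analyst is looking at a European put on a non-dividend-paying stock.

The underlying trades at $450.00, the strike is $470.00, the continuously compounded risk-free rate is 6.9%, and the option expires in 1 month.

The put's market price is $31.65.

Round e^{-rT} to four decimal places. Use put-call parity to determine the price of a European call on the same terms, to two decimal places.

$14.33

exp(−rT) = exp(−0.069·0.08333) = 0.9943
Put-call parity: C − P = S − K·e^(−rT) = 450 − 470·0.9943 = 450 − 467.3210 = -17.3210
C = P + (C − P) = 31.65 + (-17.3210) = 14.3290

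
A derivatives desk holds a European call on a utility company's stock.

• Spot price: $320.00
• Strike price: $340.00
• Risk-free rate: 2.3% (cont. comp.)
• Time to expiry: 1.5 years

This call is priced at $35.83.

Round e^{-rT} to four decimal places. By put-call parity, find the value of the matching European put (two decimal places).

$44.30

exp(−rT) = exp(−0.023·1.5) = 0.9661
Put-call parity: C − P = S − K·e^(−rT) = 320 − 340·0.9661 = 320 − 328.4740 = -8.4740
P = C − (C − P) = 35.83 − (-8.4740) = 44.3040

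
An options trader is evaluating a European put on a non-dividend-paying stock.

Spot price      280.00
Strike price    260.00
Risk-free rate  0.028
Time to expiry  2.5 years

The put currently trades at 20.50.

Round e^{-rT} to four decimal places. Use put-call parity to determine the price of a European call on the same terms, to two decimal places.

e^(−rT) = e^(−0.028·2.5) = 0.9324
Put-call parity: C − P = S − K·e^(−rT) = 280 − 260·0.9324 = 280 − 242.4240 = 37.5760
C = P + (C − P) = 20.50 + (37.5760) = 58.0760

58.08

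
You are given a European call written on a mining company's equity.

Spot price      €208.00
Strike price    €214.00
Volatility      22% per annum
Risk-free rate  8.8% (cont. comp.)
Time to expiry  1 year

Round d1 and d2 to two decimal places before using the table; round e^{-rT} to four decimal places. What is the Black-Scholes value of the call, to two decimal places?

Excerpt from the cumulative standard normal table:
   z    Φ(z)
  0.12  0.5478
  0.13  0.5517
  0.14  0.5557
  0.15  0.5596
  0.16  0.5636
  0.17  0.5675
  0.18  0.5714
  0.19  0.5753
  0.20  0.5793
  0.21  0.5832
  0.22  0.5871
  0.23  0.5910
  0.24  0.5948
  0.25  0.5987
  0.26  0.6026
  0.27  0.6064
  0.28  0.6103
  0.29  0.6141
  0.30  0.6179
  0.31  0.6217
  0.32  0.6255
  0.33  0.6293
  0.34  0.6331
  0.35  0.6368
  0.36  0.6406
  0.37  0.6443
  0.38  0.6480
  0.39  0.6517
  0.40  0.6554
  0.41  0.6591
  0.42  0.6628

σ√T = 0.22 × 1.0000 = 0.2200
ln(S/K) + (r + σ²/2)T = ln(208/214) + (0.088 + 0.22²/2)·1 = -0.0284 + 0.1122 = 0.0838
d₁ = 0.0838 / 0.2200 = 0.3807 which rounds to 0.38
d₂ = d₁ − σ√T = 0.3807 − 0.2200 = 0.1607 which rounds to 0.16
exp(−rT) = exp(−0.088·1) = 0.9158
N(d₁) = N(0.38) = 0.6480;  N(d₂) = N(0.16) = 0.5636
C = 208·0.6480 − 214·0.9158·0.5636 = 134.7840 − 110.4550 = 24.3290

€24.33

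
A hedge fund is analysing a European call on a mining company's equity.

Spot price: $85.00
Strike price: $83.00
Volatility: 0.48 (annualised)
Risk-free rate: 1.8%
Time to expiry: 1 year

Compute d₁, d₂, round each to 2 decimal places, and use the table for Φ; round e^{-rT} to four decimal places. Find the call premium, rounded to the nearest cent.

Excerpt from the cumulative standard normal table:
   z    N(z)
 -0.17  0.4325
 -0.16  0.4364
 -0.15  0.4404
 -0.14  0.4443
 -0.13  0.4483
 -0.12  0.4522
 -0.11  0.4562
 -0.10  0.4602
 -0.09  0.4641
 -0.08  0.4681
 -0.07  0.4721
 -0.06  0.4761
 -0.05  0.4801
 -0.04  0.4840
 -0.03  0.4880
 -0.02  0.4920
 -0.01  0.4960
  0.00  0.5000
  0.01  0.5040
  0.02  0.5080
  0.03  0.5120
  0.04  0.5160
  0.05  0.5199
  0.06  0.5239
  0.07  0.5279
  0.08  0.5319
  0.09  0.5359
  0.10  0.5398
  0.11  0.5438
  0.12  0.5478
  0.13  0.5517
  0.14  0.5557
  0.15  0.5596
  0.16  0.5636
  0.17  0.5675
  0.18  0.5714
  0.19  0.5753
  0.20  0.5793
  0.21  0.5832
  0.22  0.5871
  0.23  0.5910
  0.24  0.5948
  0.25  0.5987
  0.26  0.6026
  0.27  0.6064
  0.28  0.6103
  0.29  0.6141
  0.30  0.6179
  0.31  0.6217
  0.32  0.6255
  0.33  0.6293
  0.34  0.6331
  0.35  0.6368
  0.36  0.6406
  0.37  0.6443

$17.59

σ√T = 0.48·√1 = 0.4800
ln(S/K) + (r + σ²/2)T = ln(85/83) + (0.018 + 0.48²/2)·1 = 0.0238 + 0.1332 = 0.1570
d₁ = 0.1570 / 0.4800 = 0.3271 ⇒ 0.33
d₂ = d₁ − σ√T = 0.3271 − 0.4800 = -0.1529 ⇒ -0.15
e^(−rT) = e^(−0.018·1) = 0.9822
N(d₁) = N(0.33) = 0.6293;  N(d₂) = N(-0.15) = 0.4404
C = 85·0.6293 − 83·0.9822·0.4404 = 53.4905 − 35.9026 = 17.5879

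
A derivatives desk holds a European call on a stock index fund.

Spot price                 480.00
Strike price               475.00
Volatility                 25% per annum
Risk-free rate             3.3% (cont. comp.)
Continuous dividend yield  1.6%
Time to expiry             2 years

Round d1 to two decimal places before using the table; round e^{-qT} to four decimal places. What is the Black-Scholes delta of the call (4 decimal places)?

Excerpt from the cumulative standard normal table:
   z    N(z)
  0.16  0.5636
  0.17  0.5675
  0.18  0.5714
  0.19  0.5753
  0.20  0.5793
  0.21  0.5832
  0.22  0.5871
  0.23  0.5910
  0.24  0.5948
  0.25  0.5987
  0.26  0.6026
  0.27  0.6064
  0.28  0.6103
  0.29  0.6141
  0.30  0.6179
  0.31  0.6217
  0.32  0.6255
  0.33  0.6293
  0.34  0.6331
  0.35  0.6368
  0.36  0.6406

σ√T = 0.25·√2 = 0.3536
d₁ = [ln(480/475) + (0.033 − 0.016 + 0.25²/2)·2] / 0.3536 = [0.0105 + 0.0965] / 0.3536 = 0.3026 → 0.30
N(d₁) = N(0.30) = 0.6179
Δ_call = exp(−qT)·N(d₁) = 0.9685·0.6179 = 0.5984

0.5984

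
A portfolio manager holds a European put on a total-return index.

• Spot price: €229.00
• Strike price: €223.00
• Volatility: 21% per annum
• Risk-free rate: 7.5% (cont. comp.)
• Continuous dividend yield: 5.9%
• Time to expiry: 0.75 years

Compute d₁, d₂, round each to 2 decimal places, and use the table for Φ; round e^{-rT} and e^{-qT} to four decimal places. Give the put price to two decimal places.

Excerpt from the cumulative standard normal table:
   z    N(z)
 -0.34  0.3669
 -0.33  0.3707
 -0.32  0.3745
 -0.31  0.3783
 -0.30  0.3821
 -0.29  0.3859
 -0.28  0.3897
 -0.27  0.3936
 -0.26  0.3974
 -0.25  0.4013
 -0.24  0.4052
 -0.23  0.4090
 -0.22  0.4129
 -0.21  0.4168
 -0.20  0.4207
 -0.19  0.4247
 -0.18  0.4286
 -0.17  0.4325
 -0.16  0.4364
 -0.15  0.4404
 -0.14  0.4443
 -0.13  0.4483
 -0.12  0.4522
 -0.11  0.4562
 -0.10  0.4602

σ√T = 0.21·√0.75 = 0.1819
d₁ = [ln(229/223) + (0.075 − 0.059 + ½·0.21²)·0.75] / (σ√T) = (0.0266 + 0.0285) / 0.1819 = 0.3029 which rounds to 0.30
d₂ = 0.3029 − 0.1819 = 0.1210 which rounds to 0.12
exp(−qT) = exp(−0.059·0.75) = 0.9567;  exp(−rT) = exp(−0.075·0.75) = 0.9453
N(−d₂) = N(-0.12) = 0.4522;  N(−d₁) = N(-0.30) = 0.3821
P = 223·0.9453·0.4522 − 229·0.9567·0.3821 = 95.3246 − 83.7121 = 11.6125

€11.61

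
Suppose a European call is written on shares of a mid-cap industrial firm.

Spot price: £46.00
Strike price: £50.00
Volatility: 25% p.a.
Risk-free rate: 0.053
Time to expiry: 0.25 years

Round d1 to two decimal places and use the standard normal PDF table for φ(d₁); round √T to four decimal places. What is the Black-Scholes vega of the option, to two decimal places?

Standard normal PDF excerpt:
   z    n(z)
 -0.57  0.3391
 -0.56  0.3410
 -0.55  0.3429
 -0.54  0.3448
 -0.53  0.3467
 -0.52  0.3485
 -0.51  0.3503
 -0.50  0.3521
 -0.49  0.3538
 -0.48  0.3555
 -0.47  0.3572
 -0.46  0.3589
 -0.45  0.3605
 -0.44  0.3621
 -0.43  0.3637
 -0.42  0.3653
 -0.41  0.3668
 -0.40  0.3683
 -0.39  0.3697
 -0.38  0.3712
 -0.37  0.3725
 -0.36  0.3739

T = 0.25;  σ√T = 0.1250
d₁ = [ln(46/50) + (0.053 + 0.25²/2)·0.25] / 0.1250 = [-0.0834 + 0.0211] / 0.1250 = -0.4986 which rounds to -0.50
√T = √0.25 = 0.5000
φ(d₁) = φ(-0.50) = 0.3521
vega = S·φ(d₁)·√T = 46·0.3521·0.5000 = 8.0983
(The put has the same vega.)

8.10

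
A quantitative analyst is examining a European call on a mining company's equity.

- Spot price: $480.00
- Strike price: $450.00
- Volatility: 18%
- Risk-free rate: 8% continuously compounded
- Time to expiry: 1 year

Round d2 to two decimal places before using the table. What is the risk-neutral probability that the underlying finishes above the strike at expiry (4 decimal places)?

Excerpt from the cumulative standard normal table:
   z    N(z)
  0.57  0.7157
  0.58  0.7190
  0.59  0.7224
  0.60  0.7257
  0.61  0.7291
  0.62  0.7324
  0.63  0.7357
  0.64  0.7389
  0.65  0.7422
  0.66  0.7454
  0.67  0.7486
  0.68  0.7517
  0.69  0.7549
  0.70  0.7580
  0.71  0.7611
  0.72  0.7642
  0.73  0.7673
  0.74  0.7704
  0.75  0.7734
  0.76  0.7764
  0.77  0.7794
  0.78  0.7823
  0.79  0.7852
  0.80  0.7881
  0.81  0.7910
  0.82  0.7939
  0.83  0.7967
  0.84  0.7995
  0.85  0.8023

σ√T = 0.18 × 1.0000 = 0.1800
d₁ = [ln(480/450) + (0.08 + ½·0.18²)·1] / (σ√T) = (0.0645 + 0.0962) / 0.1800 = 0.8930 ≈ 0.89
d₂ = 0.8930 − 0.1800 = 0.7130 ≈ 0.71
Risk-neutral Pr[S_T > K] = N(d₂) = N(0.71) = 0.7611

0.7611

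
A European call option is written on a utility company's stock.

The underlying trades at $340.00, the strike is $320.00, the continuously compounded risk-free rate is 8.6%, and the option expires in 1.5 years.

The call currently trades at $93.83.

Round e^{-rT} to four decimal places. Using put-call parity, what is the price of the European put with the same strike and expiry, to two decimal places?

exp(−rT) = exp(−0.086·1.5) = 0.8790
Put-call parity: C − P = S − K·e^(−rT) = 340 − 320·0.8790 = 340 − 281.2800 = 58.7200
P = C − (C − P) = 93.83 − (58.7200) = 35.1100

$35.11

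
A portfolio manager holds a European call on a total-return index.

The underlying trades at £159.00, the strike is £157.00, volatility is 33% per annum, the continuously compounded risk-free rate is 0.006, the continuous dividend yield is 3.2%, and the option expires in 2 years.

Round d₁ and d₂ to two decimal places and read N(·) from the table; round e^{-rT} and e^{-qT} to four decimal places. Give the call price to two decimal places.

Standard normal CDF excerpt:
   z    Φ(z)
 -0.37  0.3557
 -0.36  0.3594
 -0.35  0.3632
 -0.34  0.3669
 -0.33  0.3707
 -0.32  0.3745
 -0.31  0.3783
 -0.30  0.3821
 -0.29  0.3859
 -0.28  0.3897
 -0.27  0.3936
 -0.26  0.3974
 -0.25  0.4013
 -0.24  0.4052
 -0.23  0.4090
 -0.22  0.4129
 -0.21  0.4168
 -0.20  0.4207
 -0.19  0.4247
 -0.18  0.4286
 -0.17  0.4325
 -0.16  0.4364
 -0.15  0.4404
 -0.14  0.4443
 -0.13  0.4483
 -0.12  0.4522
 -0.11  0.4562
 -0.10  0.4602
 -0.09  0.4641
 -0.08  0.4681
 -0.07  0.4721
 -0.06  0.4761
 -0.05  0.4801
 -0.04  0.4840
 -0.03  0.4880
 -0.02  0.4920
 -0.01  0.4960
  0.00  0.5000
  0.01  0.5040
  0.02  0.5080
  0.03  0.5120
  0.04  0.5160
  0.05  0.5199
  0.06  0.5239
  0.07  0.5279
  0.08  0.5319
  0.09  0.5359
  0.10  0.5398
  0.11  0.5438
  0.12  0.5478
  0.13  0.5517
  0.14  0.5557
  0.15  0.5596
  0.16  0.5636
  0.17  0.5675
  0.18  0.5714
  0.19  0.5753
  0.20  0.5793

σ√T = 0.33·√2 = 0.4667
d₁ = [ln(159/157) + (0.006 − 0.032 + 0.33²/2)·2] / 0.4667 = [0.0127 + 0.0569] / 0.4667 = 0.1490 ≈ 0.15
d₂ = d₁ − σ√T = 0.1490 − 0.4667 = -0.3176 ≈ -0.32
exp(−qT) = exp(−0.032·2) = 0.9380;  exp(−rT) = exp(−0.006·2) = 0.9881
N(d₁) = N(0.15) = 0.5596;  N(d₂) = N(-0.32) = 0.3745
C = 159·0.9380·0.5596 − 157·0.9881·0.3745 = 83.4599 − 58.0968 = 25.3630

£25.36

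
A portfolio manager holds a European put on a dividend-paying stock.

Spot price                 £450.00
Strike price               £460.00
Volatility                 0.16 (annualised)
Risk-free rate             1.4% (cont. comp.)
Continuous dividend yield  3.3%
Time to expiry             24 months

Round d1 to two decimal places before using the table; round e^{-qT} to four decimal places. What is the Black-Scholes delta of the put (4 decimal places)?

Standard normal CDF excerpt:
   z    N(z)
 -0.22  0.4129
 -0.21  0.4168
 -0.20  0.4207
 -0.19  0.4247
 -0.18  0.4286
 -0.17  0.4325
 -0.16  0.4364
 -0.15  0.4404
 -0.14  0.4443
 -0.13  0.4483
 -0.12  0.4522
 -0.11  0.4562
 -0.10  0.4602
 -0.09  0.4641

T = 2;  σ√T = 0.2263
ln(S/K) + (r − q + σ²/2)T = ln(450/460) + (0.014 − 0.033 + 0.16²/2)·2 = -0.0220 − 0.0124 = -0.0344
d₁ = -0.0344 / 0.2263 = -0.1519 which rounds to -0.15
N(d₁) = N(-0.15) = 0.4404
Δ_put = exp(−qT)·(N(d₁) − 1) = 0.9361·(0.4404 − 1) = -0.5238

-0.5238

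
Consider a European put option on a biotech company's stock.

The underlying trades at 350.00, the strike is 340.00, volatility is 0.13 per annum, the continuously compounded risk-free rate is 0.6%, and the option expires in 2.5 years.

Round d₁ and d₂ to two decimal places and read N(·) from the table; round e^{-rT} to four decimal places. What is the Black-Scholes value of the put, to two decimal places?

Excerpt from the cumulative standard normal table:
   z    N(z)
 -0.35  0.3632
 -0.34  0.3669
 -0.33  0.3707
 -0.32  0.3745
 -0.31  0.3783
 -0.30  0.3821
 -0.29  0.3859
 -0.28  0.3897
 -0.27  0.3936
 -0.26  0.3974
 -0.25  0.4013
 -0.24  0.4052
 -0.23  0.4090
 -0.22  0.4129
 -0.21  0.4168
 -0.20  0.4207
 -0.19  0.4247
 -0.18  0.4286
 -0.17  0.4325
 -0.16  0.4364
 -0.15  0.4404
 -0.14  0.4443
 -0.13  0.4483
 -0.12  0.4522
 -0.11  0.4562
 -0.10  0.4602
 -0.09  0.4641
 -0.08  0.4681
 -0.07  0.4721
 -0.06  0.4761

T = 2.5;  σ√T = 0.2055
d₁ = [ln(350/340) + (0.006 + 0.13²/2)·2.5] / 0.2055 = [0.0290 + 0.0361] / 0.2055 = 0.3168 which rounds to 0.32
d₂ = d₁ − σ√T = 0.3168 − 0.2055 = 0.1112 which rounds to 0.11
e^(−rT) = e^(−0.006·2.5) = 0.9851
N(−d₂) = N(-0.11) = 0.4562;  N(−d₁) = N(-0.32) = 0.3745
P = 340·0.9851·0.4562 − 350·0.3745 = 152.7969 − 131.0750 = 21.7219

21.72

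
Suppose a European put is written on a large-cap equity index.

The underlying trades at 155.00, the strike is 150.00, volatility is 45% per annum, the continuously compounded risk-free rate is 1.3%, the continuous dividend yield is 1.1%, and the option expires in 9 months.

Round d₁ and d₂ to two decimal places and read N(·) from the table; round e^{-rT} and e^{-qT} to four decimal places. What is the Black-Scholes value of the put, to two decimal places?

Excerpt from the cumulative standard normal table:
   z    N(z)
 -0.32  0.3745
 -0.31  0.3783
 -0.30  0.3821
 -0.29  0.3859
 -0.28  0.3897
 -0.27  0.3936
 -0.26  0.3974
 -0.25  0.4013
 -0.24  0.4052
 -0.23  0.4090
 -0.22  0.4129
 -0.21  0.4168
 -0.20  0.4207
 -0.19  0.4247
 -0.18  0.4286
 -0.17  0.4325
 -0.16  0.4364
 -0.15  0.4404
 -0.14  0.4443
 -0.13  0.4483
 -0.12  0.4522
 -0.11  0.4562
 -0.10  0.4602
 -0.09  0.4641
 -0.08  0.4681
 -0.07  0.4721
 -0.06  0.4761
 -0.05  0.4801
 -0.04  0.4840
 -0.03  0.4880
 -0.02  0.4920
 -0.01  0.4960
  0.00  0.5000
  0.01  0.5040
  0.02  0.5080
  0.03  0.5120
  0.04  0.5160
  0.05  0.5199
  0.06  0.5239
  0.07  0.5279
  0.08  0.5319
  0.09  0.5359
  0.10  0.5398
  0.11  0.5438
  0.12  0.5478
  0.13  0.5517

σ√T = 0.45·√0.75 = 0.3897
d₁ = [ln(155/150) + (0.013 − 0.011 + 0.45²/2)·0.75] / 0.3897 = [0.0328 + 0.0774] / 0.3897 = 0.2828 which rounds to 0.28
d₂ = d₁ − σ√T = 0.2828 − 0.3897 = -0.1069 which rounds to -0.11
e^(−qT) = e^(−0.011·0.75) = 0.9918;  e^(−rT) = e^(−0.013·0.75) = 0.9903
N(−d₂) = N(0.11) = 0.5438;  N(−d₁) = N(-0.28) = 0.3897
P = 150·0.9903·0.5438 − 155·0.9918·0.3897 = 80.7788 − 59.9082 = 20.8706

20.87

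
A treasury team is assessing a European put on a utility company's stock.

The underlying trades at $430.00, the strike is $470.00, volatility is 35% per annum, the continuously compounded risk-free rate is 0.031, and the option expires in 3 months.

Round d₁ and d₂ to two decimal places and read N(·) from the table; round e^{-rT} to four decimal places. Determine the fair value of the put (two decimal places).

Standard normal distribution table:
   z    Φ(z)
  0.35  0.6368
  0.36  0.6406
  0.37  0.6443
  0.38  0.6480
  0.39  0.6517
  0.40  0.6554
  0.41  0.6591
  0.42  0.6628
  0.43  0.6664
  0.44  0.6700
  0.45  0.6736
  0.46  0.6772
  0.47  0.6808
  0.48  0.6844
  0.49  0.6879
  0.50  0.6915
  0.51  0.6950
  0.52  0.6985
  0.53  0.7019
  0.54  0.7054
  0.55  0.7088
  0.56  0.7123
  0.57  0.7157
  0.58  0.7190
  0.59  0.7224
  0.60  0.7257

σ√T = 0.35·√0.25 = 0.1750
ln(S/K) + (r + σ²/2)T = ln(430/470) + (0.031 + 0.35²/2)·0.25 = -0.0889 + 0.0231 = -0.0659
d₁ = -0.0659 / 0.1750 = -0.3765 ⇒ -0.38
d₂ = d₁ − σ√T = -0.3765 − 0.1750 = -0.5515 ⇒ -0.55
exp(−rT) = exp(−0.031·0.25) = 0.9923
N(−d₂) = N(0.55) = 0.7088;  N(−d₁) = N(0.38) = 0.6480
P = 470·0.9923·0.7088 − 430·0.6480 = 330.5709 − 278.6400 = 51.9309

$51.93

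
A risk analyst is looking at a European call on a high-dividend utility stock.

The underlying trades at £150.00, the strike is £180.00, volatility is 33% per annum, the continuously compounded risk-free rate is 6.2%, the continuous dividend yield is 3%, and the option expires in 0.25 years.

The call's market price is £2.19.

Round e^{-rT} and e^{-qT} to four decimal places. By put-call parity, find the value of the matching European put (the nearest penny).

e^(−qT) = e^(−0.03·0.25) = 0.9925;  e^(−rT) = e^(−0.062·0.25) = 0.9846
Put-call parity: C − P = S·e^(−qT) − K·e^(−rT) = 150·0.9925 − 180·0.9846 = 148.8750 − 177.2280 = -28.3530
P = C − (C − P) = 2.19 − (-28.3530) = 30.5430

£30.54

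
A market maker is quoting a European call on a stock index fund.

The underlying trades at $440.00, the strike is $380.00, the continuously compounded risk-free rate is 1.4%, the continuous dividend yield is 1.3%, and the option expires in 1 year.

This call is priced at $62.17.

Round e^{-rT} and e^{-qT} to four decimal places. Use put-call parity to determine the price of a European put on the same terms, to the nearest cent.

$2.56

e^(−qT) = e^(−0.013·1) = 0.9871;  e^(−rT) = e^(−0.014·1) = 0.9861
Put-call parity: C − P = S·e^(−qT) − K·e^(−rT) = 440·0.9871 − 380·0.9861 = 434.3240 − 374.7180 = 59.6060
P = C − (C − P) = 62.17 − (59.6060) = 2.5640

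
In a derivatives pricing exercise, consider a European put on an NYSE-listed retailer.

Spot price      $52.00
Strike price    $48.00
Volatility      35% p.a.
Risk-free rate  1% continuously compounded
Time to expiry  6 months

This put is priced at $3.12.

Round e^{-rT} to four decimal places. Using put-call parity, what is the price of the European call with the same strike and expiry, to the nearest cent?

e^(−rT) = e^(−0.01·0.5) = 0.9950
Put-call parity: C − P = S − K·e^(−rT) = 52 − 48·0.9950 = 52 − 47.7600 = 4.2400
C = P + (C − P) = 3.12 + (4.2400) = 7.3600

$7.36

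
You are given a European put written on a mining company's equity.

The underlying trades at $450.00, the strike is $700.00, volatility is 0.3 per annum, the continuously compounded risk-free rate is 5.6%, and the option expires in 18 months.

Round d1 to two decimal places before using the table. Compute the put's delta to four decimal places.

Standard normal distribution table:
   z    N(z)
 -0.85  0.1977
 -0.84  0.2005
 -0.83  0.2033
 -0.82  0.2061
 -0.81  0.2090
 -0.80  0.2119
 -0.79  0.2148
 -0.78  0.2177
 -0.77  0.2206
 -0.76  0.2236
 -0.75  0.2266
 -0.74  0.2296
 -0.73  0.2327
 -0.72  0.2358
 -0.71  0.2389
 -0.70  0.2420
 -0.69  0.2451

-0.7852

σ√T = 0.3 × 1.2247 = 0.3674
d₁ = [ln(450/700) + (0.056 + ½·0.3²)·1.5] / (σ√T) = (-0.4418 + 0.1515) / 0.3674 = -0.7902 ≈ -0.79
N(d₁) = N(-0.79) = 0.2148
Δ_put = N(d₁) − 1 = 0.2148 − 1 = -0.7852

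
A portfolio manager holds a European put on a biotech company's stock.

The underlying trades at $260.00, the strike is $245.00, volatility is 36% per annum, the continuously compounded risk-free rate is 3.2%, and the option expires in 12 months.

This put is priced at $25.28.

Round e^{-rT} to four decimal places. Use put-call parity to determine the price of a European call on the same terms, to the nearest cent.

$48.00

e^(−rT) = e^(−0.032·1) = 0.9685
Put-call parity: C − P = S − K·e^(−rT) = 260 − 245·0.9685 = 260 − 237.2825 = 22.7175
C = P + (C − P) = 25.28 + (22.7175) = 47.9975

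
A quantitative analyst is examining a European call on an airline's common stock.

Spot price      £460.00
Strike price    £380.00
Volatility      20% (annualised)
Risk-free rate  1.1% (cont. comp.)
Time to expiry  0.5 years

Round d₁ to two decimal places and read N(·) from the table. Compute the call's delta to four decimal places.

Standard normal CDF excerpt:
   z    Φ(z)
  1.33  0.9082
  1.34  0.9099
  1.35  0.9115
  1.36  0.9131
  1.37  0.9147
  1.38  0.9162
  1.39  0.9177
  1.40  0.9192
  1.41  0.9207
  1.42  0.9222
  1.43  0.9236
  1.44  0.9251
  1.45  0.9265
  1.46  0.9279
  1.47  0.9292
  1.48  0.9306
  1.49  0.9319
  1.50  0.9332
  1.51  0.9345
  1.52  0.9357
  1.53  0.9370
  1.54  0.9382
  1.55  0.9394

T = 0.5;  σ√T = 0.1414
ln(S/K) + (r + σ²/2)T = ln(460/380) + (0.011 + 0.2²/2)·0.5 = 0.1911 + 0.0155 = 0.2066
d₁ = 0.2066 / 0.1414 = 1.4606 ≈ 1.46
N(d₁) = N(1.46) = 0.9279
Δ_call = N(d₁) = 0.9279

0.9279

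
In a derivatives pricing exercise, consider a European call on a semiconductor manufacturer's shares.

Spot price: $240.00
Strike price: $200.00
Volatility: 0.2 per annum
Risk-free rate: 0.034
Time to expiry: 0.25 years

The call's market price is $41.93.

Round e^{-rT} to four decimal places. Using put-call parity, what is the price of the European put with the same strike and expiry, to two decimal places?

e^(−rT) = e^(−0.034·0.25) = 0.9915
Put-call parity: C − P = S − K·e^(−rT) = 240 − 200·0.9915 = 240 − 198.3000 = 41.7000
P = C − (C − P) = 41.93 − (41.7000) = 0.2300

$0.23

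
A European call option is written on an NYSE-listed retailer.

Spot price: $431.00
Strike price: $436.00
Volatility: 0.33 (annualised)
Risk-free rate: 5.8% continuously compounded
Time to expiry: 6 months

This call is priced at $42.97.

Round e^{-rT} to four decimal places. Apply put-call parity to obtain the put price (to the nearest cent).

exp(−rT) = exp(−0.058·0.5) = 0.9714
Put-call parity: C − P = S − K·e^(−rT) = 431 − 436·0.9714 = 431 − 423.5304 = 7.4696
P = C − (C − P) = 42.97 − (7.4696) = 35.5004

$35.50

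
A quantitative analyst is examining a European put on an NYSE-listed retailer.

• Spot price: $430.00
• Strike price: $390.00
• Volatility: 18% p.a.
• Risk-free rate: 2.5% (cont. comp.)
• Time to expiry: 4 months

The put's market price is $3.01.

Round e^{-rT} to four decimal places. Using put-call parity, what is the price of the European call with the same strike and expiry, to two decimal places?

e^(−rT) = e^(−0.025·0.3333) = 0.9917
Put-call parity: C − P = S − K·e^(−rT) = 430 − 390·0.9917 = 430 − 386.7630 = 43.2370
C = P + (C − P) = 3.01 + (43.2370) = 46.2470

$46.25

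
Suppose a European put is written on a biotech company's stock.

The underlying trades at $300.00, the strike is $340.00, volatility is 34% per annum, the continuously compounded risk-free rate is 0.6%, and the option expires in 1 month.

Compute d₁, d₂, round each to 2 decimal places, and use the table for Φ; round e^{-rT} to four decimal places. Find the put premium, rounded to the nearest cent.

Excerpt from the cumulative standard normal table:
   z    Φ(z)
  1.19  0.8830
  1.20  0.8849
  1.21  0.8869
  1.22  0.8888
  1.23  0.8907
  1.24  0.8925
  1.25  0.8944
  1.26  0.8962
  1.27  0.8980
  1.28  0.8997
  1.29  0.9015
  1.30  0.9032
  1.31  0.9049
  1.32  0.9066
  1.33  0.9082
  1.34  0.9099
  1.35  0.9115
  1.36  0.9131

σ√T = 0.34·√0.08333 = 0.0981
ln(S/K) + (r + σ²/2)T = ln(300/340) + (0.006 + 0.34²/2)·0.08333 = -0.1252 + 0.0053 = -0.1198
d₁ = -0.1198 / 0.0981 = -1.2211 ⇒ -1.22
d₂ = d₁ − σ√T = -1.2211 − 0.0981 = -1.3192 ⇒ -1.32
e^(−rT) = e^(−0.006·0.08333) = 0.9995
P = 340·0.9995·N(1.32) − 300·N(1.22) = 340·0.9995·0.9066 − 300·0.8888 = 308.0899 − 266.6400 = 41.4499

$41.45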